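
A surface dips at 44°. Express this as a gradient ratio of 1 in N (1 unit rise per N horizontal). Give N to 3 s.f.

1 : N means tan θ = 1/N, so N = 1/tan 44° = 1/0.9657

1 in 1.04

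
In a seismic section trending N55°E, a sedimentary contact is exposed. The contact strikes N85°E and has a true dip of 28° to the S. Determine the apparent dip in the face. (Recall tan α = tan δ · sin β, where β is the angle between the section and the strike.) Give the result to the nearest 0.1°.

14.9°

The strike is N85°E and the section trends N55°E; the acute angle between them is β = 30°.
tan(apparent dip) = tan 28° · sin 30° = 0.2659
apparent dip = arctan 0.2659 = 14.89°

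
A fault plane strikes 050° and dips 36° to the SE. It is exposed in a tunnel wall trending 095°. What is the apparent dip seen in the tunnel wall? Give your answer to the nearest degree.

27°

Angle between strike (050°) and section (095°): β = 45°.
tan α = tan 36° × sin 45° = 0.7265 × 0.7071 = 0.5137
apparent dip = arctan 0.5137 = 27.19°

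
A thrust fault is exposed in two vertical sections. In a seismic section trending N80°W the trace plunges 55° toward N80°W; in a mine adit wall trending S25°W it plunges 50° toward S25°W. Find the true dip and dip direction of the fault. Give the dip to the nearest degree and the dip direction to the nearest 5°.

true dip 59°, dip direction 250°

Represent each trace as a vector plunging at its apparent dip toward its trend (east-north-up frame): v₁ = (-0.565, 0.100, -0.819), v₂ = (-0.272, -0.583, -0.766).
The plane normal is n = v₁ × v₂ ∝ (-0.554, -0.210, 0.356).
Dip δ = arctan(|n_h|/n_z) = arctan(0.592/0.356) = 59.0°.
The horizontal component of n points toward azimuth atan2(n_x, n_y) = 249°, the dip direction.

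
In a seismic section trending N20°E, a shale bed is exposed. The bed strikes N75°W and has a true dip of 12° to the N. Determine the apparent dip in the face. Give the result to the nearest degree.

12°

Angle between strike (N75°W) and section (N20°E): β = 85°.
tan α = tan 12° × sin 85° = 0.2126 × 0.9962 = 0.2117
apparent dip = arctan 0.2117 = 11.96°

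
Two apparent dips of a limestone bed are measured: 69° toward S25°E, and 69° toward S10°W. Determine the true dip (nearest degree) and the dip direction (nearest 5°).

true dip 70°, dip direction 170°

The two traces are lines in the plane: v₁ = (sin 155°·cos 69°, cos 155°·cos 69°, −sin 69°), v₂ = (sin 190°·cos 69°, cos 190°·cos 69°, −sin 69°).
n = v₁ × v₂ = (0.026, -0.199, 0.074) (taken with n_z > 0).
tan δ = √(n_x²+n_y²)/n_z = 0.201/0.074, so δ = 69.9°.
Dip direction = azimuth of (n_x, n_y) = atan2(0.026, -0.199) = 172°.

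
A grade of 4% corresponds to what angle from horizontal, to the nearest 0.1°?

2.3°

tan θ = 4/100 = 0.0400
θ = arctan(0.0400) = 2.29°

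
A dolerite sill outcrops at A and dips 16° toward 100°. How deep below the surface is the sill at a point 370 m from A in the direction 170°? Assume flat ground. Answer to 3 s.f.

36.3 m

The hole lies 70° from the dip direction, so the down-dip offset is 370 × cos 70° = 126.55 m.
Depth = down-dip offset × tan(dip) = 126.55 × tan 16° = 126.55 × 0.2867
Depth = 36.29 m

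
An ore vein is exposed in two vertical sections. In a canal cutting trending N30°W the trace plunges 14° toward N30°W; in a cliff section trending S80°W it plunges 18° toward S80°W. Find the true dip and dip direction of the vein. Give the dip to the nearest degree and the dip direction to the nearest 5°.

true dip 20°, dip direction 285°

The two traces are lines in the plane: v₁ = (sin 330°·cos 14°, cos 330°·cos 14°, −sin 14°), v₂ = (sin 260°·cos 18°, cos 260°·cos 18°, −sin 18°).
The plane normal is n = v₁ × v₂ ∝ (-0.300, 0.077, 0.867).
True dip = arccos(n_z / |n|) = arccos(0.9419) = 19.6°.
Dip direction = atan2(-0.300, 0.077) = 284° (azimuth of n's horizontal projection).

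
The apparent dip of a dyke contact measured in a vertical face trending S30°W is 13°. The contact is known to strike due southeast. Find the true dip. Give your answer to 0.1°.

13.4°

β = acute angle between strike due southeast and section S30°W = 75°.
tan δ = tan α / sin β = tan 13° / sin 75° = 0.2309 / 0.9659 = 0.2390
true dip = arctan 0.2390 = 13.44°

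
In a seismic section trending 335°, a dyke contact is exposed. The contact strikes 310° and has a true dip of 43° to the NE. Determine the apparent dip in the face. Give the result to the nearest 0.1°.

The strike is 310° and the section trends 335°; the acute angle between them is β = 25°.
tan α = tan 43° × sin 25° = 0.9325 × 0.4226 = 0.3941
apparent dip = arctan 0.3941 = 21.51°

21.5°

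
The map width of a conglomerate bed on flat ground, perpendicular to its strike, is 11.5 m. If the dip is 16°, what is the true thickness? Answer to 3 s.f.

3.17 m

True thickness t = w · sin(dip) = 11.5 × sin 16°
t = 11.5 × 0.2756 = 3.170 m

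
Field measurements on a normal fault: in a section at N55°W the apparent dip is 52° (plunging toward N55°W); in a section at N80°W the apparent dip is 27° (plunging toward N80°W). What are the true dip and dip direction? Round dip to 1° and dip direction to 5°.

The two traces are lines in the plane: v₁ = (sin 305°·cos 52°, cos 305°·cos 52°, −sin 52°), v₂ = (sin 280°·cos 27°, cos 280°·cos 27°, −sin 27°).
n = v₁ × v₂ = (-0.038, 0.462, 0.232) (taken with n_z > 0).
Dip δ = arctan(|n_h|/n_z) = arctan(0.464/0.232) = 63.5°.
Dip direction = atan2(-0.038, 0.462) = 355° (azimuth of n's horizontal projection).

true dip 63°, dip direction 355°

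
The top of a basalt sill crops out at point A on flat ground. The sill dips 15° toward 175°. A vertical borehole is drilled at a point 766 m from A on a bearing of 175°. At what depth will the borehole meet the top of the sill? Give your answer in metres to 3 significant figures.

The hole is directly down-dip from the outcrop, so the down-dip offset is 766 m.
Depth = down-dip offset × tan(dip) = 766.00 × tan 15° = 766.00 × 0.2679
Depth = 205.25 m

205 m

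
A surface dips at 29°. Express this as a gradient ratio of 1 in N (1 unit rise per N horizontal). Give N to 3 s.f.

1 in 1.80

1 : N means tan θ = 1/N, so N = 1/tan 29° = 1/0.5543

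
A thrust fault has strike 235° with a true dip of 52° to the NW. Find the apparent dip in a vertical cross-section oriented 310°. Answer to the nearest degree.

51°

Angle between strike (235°) and section (310°): β = 75°.
tan α = tan 52° × sin 75° = 1.2799 × 0.9659 = 1.2363
apparent dip = arctan 1.2363 = 51.03°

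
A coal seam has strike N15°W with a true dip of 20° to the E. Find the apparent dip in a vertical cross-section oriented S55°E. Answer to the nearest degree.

Angle between strike (N15°W) and section (S55°E): β = 40°.
tan(apparent dip) = tan 20° · sin 40° = 0.2340
apparent dip = arctan 0.2340 = 13.17°

13°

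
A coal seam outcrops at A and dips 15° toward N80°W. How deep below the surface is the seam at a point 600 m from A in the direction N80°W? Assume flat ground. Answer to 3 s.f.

161 m

The hole is directly down-dip from the outcrop, so the down-dip offset is 600 m.
Depth = down-dip offset × tan(dip) = 600.00 × tan 15° = 600.00 × 0.2679
Depth = 160.77 m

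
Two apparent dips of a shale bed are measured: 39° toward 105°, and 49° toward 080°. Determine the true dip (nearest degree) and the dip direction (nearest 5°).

Represent each trace as a vector plunging at its apparent dip toward its trend (east-north-up frame): v₁ = (0.751, -0.201, -0.629), v₂ = (0.646, 0.114, -0.755).
The plane normal is n = v₁ × v₂ ∝ (0.223, 0.160, 0.215).
Dip δ = arctan(|n_h|/n_z) = arctan(0.275/0.215) = 51.9°.
Dip direction = atan2(0.223, 0.160) = 54° (azimuth of n's horizontal projection).

true dip 52°, dip direction 055°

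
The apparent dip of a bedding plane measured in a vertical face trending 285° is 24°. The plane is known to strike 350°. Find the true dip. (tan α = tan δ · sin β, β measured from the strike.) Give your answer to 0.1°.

β = acute angle between strike 350° and section 285° = 65°.
tan(true dip) = tan 24° / sin 65° = 0.4913
true dip = arctan 0.4913 = 26.16°

26.2°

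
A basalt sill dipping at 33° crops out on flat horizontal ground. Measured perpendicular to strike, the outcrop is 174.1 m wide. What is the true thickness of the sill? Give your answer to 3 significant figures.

94.8 m

True thickness t = w · sin(dip) = 174.1 × sin 33°
t = 174.1 × 0.5446 = 94.822 m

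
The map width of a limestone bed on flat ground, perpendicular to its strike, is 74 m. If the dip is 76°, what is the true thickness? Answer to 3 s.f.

True thickness t = w · sin(dip) = 74 × sin 76°
t = 74 × 0.9703 = 71.802 m

71.8 m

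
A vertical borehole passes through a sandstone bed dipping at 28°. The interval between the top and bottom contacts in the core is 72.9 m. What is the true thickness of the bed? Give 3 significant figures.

64.4 m

True thickness t = h · cos(dip) = 72.9 × cos 28°
t = 72.9 × 0.8829 = 64.367 m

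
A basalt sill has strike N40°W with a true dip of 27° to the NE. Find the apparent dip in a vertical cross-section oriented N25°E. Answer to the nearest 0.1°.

24.8°

The section lies 65° from the strike.
tan(apparent dip) = tan 27° · sin 65° = 0.4618
α = arctan(0.4618) = 24.79°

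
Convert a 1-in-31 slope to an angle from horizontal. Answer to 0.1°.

tan θ = 1/31 = 0.0323
θ = arctan(0.0323) = 1.85°

1.8°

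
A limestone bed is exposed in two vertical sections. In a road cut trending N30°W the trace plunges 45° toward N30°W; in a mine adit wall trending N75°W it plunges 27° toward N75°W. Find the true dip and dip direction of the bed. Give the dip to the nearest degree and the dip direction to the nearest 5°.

true dip 46°, dip direction 345°

Represent each trace as a vector plunging at its apparent dip toward its trend (east-north-up frame): v₁ = (-0.354, 0.612, -0.707), v₂ = (-0.861, 0.231, -0.454).
Cross product v₁ × v₂ gives the pole to the plane: n ∝ (-0.115, 0.448, 0.446).
tan δ = √(n_x²+n_y²)/n_z = 0.463/0.446, so δ = 46.1°.
Dip direction = azimuth of (n_x, n_y) = atan2(-0.115, 0.448) = 346°.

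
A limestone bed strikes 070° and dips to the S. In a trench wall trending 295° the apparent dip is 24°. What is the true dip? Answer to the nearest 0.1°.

The section is 45° from the strike.
tan(true dip) = tan 24° / sin 45° = 0.6296
true dip = arctan 0.6296 = 32.20°

32.2°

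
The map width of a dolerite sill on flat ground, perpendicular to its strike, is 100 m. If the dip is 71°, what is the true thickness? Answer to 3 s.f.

True thickness t = w · sin(dip) = 100 × sin 71°
t = 100 × 0.9455 = 94.552 m

94.6 m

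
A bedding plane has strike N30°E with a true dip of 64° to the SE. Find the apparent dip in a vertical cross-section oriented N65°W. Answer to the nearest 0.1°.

63.9°

Angle between strike (N30°E) and section (N65°W): β = 85°.
tan(apparent dip) = tan 64° · sin 85° = 2.0425
apparent dip = arctan 2.0425 = 63.91°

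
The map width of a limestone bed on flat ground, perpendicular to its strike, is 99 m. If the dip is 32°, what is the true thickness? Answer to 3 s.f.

52.5 m

True thickness t = w · sin(dip) = 99 × sin 32°
t = 99 × 0.5299 = 52.462 m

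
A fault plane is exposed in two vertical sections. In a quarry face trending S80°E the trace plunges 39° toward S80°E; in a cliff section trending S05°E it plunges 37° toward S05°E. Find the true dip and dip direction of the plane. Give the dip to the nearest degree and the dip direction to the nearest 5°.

Represent each trace as a vector plunging at its apparent dip toward its trend (east-north-up frame): v₁ = (0.765, -0.135, -0.629), v₂ = (0.070, -0.796, -0.602).
The plane normal is n = v₁ × v₂ ∝ (0.419, -0.417, 0.600).
tan δ = √(n_x²+n_y²)/n_z = 0.591/0.600, so δ = 44.6°.
The horizontal component of n points toward azimuth atan2(n_x, n_y) = 135°, the dip direction.

true dip 45°, dip direction 135°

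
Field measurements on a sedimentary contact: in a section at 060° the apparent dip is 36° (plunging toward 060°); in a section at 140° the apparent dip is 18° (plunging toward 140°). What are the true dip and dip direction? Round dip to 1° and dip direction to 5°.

true dip 37°, dip direction 075°

Each apparent-dip line lies in the plane. As unit vectors (x east, y north, z up), v₁ plunges 36°→060° and v₂ plunges 18°→140°.
n = v₁ × v₂ = (0.553, 0.143, 0.758) (taken with n_z > 0).
Dip δ = arctan(|n_h|/n_z) = arctan(0.571/0.758) = 37.0°.
Dip direction = azimuth of (n_x, n_y) = atan2(0.553, 0.143) = 76°.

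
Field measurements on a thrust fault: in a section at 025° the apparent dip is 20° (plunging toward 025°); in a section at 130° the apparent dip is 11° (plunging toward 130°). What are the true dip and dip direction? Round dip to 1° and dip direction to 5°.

true dip 25°, dip direction 065°

The two traces are lines in the plane: v₁ = (sin 25°·cos 20°, cos 25°·cos 20°, −sin 20°), v₂ = (sin 130°·cos 11°, cos 130°·cos 11°, −sin 11°).
n = v₁ × v₂ = (0.378, 0.181, 0.891) (taken with n_z > 0).
Dip δ = arctan(|n_h|/n_z) = arctan(0.420/0.891) = 25.2°.
Dip direction = azimuth of (n_x, n_y) = atan2(0.378, 0.181) = 64°.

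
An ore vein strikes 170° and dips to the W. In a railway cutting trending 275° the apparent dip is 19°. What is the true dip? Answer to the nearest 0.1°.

β = acute angle between strike 170° and section 275° = 75°.
tan(true dip) = tan 19° / sin 75° = 0.3565
δ = arctan(0.3565) = 19.62°

19.6°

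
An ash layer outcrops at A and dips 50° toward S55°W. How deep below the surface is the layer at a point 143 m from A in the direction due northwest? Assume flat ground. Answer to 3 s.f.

29.6 m

The hole lies 80° from the dip direction, so the down-dip offset is 143 × cos 80° = 24.83 m.
Depth = down-dip offset × tan(dip) = 24.83 × tan 50° = 24.83 × 1.1918
Depth = 29.59 m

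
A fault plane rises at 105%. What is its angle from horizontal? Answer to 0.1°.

tan θ = 105/100 = 1.0500
θ = arctan(1.0500) = 46.40°

46.4°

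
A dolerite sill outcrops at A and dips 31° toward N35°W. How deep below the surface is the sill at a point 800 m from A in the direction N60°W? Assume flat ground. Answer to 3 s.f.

436 m

The hole lies 25° from the dip direction, so the down-dip offset is 800 × cos 25° = 725.05 m.
Depth = down-dip offset × tan(dip) = 725.05 × tan 31° = 725.05 × 0.6009
Depth = 435.65 m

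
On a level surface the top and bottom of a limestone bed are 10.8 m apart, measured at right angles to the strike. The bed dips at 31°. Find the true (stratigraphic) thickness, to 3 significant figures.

True thickness t = w · sin(dip) = 10.8 × sin 31°
t = 10.8 × 0.5150 = 5.562 m

5.56 m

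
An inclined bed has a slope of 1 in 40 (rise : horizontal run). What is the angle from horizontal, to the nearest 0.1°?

tan θ = 1/40 = 0.0250
θ = arctan(0.0250) = 1.43°

1.4°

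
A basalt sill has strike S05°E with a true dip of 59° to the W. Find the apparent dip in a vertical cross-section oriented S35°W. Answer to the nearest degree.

47°

Angle between strike (S05°E) and section (S35°W): β = 40°.
tan(apparent dip) = tan 59° · sin 40° = 1.0698
α = arctan(1.0698) = 46.93°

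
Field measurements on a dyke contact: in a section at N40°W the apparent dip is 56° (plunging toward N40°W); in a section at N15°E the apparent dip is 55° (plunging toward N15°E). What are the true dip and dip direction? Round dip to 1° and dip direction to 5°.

Each apparent-dip line lies in the plane. As unit vectors (x east, y north, z up), v₁ plunges 56°→N40°W and v₂ plunges 55°→N15°E.
The plane normal is n = v₁ × v₂ ∝ (-0.108, 0.418, 0.263).
True dip = arccos(n_z / |n|) = arccos(0.5202) = 58.7°.
Dip direction = azimuth of (n_x, n_y) = atan2(-0.108, 0.418) = 345°.

true dip 59°, dip direction 345°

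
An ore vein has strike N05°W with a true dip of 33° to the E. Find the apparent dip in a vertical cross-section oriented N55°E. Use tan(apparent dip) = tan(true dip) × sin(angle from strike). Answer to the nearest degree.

29°

Angle between strike (N05°W) and section (N55°E): β = 60°.
tan(apparent dip) = tan 33° · sin 60° = 0.5624
apparent dip = arctan 0.5624 = 29.35°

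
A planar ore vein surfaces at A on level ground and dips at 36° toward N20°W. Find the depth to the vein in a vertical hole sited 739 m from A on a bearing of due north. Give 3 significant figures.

The hole lies 20° from the dip direction, so the down-dip offset is 739 × cos 20° = 694.43 m.
Depth = down-dip offset × tan(dip) = 694.43 × tan 36° = 694.43 × 0.7265
Depth = 504.53 m

505 m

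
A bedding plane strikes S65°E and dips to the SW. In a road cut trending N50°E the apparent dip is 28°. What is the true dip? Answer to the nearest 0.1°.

β = acute angle between strike S65°E and section N50°E = 65°.
tan δ = tan α / sin β = tan 28° / sin 65° = 0.5317 / 0.9063 = 0.5867
δ = arctan(0.5867) = 30.40°

30.4°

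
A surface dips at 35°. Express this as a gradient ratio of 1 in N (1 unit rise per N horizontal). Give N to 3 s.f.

1 : N means tan θ = 1/N, so N = 1/tan 35° = 1/0.7002

1 in 1.43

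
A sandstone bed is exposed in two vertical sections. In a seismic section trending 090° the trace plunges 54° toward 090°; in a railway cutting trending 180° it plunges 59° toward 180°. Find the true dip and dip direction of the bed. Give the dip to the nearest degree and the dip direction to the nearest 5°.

Each apparent-dip line lies in the plane. As unit vectors (x east, y north, z up), v₁ plunges 54°→090° and v₂ plunges 59°→180°.
Cross product v₁ × v₂ gives the pole to the plane: n ∝ (0.417, -0.504, 0.303).
tan δ = √(n_x²+n_y²)/n_z = 0.654/0.303, so δ = 65.2°.
Dip direction = azimuth of (n_x, n_y) = atan2(0.417, -0.504) = 140°.

true dip 65°, dip direction 140°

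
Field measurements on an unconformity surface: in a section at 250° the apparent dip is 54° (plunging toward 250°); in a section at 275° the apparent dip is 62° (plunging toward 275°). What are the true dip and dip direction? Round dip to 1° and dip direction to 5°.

The two traces are lines in the plane: v₁ = (sin 250°·cos 54°, cos 250°·cos 54°, −sin 54°), v₂ = (sin 275°·cos 62°, cos 275°·cos 62°, −sin 62°).
The plane normal is n = v₁ × v₂ ∝ (-0.211, 0.109, 0.117).
True dip = arccos(n_z / |n|) = arccos(0.4411) = 63.8°.
The horizontal component of n points toward azimuth atan2(n_x, n_y) = 297°, the dip direction.

true dip 64°, dip direction 295°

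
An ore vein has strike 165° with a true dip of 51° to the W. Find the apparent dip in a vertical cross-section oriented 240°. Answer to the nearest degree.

The section lies 75° from the strike.
tan α = tan 51° × sin 75° = 1.2349 × 0.9659 = 1.1928
apparent dip = arctan 1.1928 = 50.03°

50°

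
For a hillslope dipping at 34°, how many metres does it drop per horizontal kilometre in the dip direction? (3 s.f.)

drop per km = 1000 × tan 34° = 1000 × 0.6745

675 m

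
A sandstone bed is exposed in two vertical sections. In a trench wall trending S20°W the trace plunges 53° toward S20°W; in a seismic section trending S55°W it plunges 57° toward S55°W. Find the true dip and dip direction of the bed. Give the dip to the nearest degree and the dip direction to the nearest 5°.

Each apparent-dip line lies in the plane. As unit vectors (x east, y north, z up), v₁ plunges 53°→S20°W and v₂ plunges 57°→S55°W.
The plane normal is n = v₁ × v₂ ∝ (-0.225, -0.184, 0.188).
Dip δ = arctan(|n_h|/n_z) = arctan(0.290/0.188) = 57.1°.
Dip direction = atan2(-0.225, -0.184) = 231° (azimuth of n's horizontal projection).

true dip 57°, dip direction 230°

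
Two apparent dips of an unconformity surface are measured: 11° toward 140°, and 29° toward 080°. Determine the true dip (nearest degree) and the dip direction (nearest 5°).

Represent each trace as a vector plunging at its apparent dip toward its trend (east-north-up frame): v₁ = (0.631, -0.752, -0.191), v₂ = (0.861, 0.152, -0.485).
Cross product v₁ × v₂ gives the pole to the plane: n ∝ (0.394, 0.142, 0.744).
True dip = arccos(n_z / |n|) = arccos(0.8716) = 29.4°.
Dip direction = azimuth of (n_x, n_y) = atan2(0.394, 0.142) = 70°.

true dip 29°, dip direction 070°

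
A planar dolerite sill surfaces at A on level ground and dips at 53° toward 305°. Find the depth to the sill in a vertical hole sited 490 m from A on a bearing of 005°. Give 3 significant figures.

325 m

The hole lies 60° from the dip direction, so the down-dip offset is 490 × cos 60° = 245.00 m.
Depth = down-dip offset × tan(dip) = 245.00 × tan 53° = 245.00 × 1.3270
Depth = 325.13 m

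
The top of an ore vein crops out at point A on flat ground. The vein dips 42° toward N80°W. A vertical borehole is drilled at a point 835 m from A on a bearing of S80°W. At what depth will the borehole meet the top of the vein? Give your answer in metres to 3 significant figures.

The hole lies 20° from the dip direction, so the down-dip offset is 835 × cos 20° = 784.64 m.
Depth = down-dip offset × tan(dip) = 784.64 × tan 42° = 784.64 × 0.9004
Depth = 706.50 m

706 m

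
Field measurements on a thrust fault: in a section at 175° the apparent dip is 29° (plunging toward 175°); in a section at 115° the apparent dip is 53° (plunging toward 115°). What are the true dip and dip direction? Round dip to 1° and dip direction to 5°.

Each apparent-dip line lies in the plane. As unit vectors (x east, y north, z up), v₁ plunges 29°→175° and v₂ plunges 53°→115°.
Cross product v₁ × v₂ gives the pole to the plane: n ∝ (0.573, -0.204, 0.456).
Dip δ = arctan(|n_h|/n_z) = arctan(0.608/0.456) = 53.1°.
Dip direction = azimuth of (n_x, n_y) = atan2(0.573, -0.204) = 110°.

true dip 53°, dip direction 110°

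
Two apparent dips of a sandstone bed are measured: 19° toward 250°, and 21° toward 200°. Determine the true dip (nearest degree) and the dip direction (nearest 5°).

true dip 22°, dip direction 220°

Represent each trace as a vector plunging at its apparent dip toward its trend (east-north-up frame): v₁ = (-0.888, -0.323, -0.326), v₂ = (-0.319, -0.877, -0.358).
n = v₁ × v₂ = (-0.170, -0.214, 0.676) (taken with n_z > 0).
True dip = arccos(n_z / |n|) = arccos(0.9270) = 22.0°.
The horizontal component of n points toward azimuth atan2(n_x, n_y) = 218°, the dip direction.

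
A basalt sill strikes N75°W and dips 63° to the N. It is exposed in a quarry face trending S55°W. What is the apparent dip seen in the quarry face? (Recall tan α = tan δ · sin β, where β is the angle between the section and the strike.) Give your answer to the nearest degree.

56°

Angle between strike (N75°W) and section (S55°W): β = 50°.
tan(apparent dip) = tan 63° · sin 50° = 1.5034
apparent dip = arctan 1.5034 = 56.37°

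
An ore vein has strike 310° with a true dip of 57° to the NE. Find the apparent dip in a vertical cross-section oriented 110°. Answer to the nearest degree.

28°

The strike is 310° and the section trends 110°; the acute angle between them is β = 20°.
tan α = tan 57° × sin 20° = 1.5399 × 0.3420 = 0.5267
α = arctan(0.5267) = 27.77°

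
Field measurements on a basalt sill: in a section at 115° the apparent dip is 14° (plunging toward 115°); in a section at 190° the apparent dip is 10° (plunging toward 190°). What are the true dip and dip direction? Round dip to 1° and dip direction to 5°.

true dip 15°, dip direction 140°

The two traces are lines in the plane: v₁ = (sin 115°·cos 14°, cos 115°·cos 14°, −sin 14°), v₂ = (sin 190°·cos 10°, cos 190°·cos 10°, −sin 10°).
n = v₁ × v₂ = (0.163, -0.194, 0.923) (taken with n_z > 0).
Dip δ = arctan(|n_h|/n_z) = arctan(0.254/0.923) = 15.4°.
Dip direction = azimuth of (n_x, n_y) = atan2(0.163, -0.194) = 140°.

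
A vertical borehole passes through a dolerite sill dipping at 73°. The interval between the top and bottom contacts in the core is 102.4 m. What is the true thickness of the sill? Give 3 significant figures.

True thickness t = h · cos(dip) = 102.4 × cos 73°
t = 102.4 × 0.2924 = 29.939 m

29.9 m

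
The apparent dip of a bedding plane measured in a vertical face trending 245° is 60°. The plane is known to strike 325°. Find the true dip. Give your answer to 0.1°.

60.4°

β = acute angle between strike 325° and section 245° = 80°.
tan(true dip) = tan 60° / sin 80° = 1.7588
δ = arctan(1.7588) = 60.38°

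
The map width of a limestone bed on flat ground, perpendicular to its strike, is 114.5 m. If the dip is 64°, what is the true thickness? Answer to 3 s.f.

103 m

True thickness t = w · sin(dip) = 114.5 × sin 64°
t = 114.5 × 0.8988 = 102.912 m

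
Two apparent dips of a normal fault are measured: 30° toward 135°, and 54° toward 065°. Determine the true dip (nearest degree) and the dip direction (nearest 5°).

The two traces are lines in the plane: v₁ = (sin 135°·cos 30°, cos 135°·cos 30°, −sin 30°), v₂ = (sin 65°·cos 54°, cos 65°·cos 54°, −sin 54°).
The plane normal is n = v₁ × v₂ ∝ (0.620, 0.229, 0.478).
Dip δ = arctan(|n_h|/n_z) = arctan(0.661/0.478) = 54.1°.
Dip direction = azimuth of (n_x, n_y) = atan2(0.620, 0.229) = 70°.

true dip 54°, dip direction 070°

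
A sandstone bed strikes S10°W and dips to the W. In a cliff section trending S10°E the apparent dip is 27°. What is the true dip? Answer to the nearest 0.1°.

The section is 20° from the strike.
tan δ = tan α / sin β = tan 27° / sin 20° = 0.5095 / 0.3420 = 1.4898
true dip = arctan 1.4898 = 56.13°

56.1°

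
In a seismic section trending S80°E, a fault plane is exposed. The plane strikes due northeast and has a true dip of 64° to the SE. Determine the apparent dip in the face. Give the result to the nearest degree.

59°

Angle between strike (due northeast) and section (S80°E): β = 55°.
tan α = tan 64° × sin 55° = 2.0503 × 0.8192 = 1.6795
apparent dip = arctan 1.6795 = 59.23°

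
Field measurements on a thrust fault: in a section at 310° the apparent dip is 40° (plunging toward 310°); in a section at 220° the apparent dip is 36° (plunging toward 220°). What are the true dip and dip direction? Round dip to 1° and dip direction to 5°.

The two traces are lines in the plane: v₁ = (sin 310°·cos 40°, cos 310°·cos 40°, −sin 40°), v₂ = (sin 220°·cos 36°, cos 220°·cos 36°, −sin 36°).
Cross product v₁ × v₂ gives the pole to the plane: n ∝ (-0.688, -0.011, 0.620).
True dip = arccos(n_z / |n|) = arccos(0.6694) = 48.0°.
The horizontal component of n points toward azimuth atan2(n_x, n_y) = 269°, the dip direction.

true dip 48°, dip direction 270°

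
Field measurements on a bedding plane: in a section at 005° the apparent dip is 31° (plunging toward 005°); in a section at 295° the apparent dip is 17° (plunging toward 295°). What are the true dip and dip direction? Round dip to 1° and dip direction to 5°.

The two traces are lines in the plane: v₁ = (sin 5°·cos 31°, cos 5°·cos 31°, −sin 31°), v₂ = (sin 295°·cos 17°, cos 295°·cos 17°, −sin 17°).
Cross product v₁ × v₂ gives the pole to the plane: n ∝ (-0.042, 0.468, 0.770).
Dip δ = arctan(|n_h|/n_z) = arctan(0.470/0.770) = 31.4°.
Dip direction = atan2(-0.042, 0.468) = 355° (azimuth of n's horizontal projection).

true dip 31°, dip direction 355°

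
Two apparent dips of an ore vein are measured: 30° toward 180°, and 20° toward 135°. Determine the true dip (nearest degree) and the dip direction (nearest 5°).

true dip 30°, dip direction 185°

Represent each trace as a vector plunging at its apparent dip toward its trend (east-north-up frame): v₁ = (0.000, -0.866, -0.500), v₂ = (0.664, -0.664, -0.342).
n = v₁ × v₂ = (-0.036, -0.332, 0.575) (taken with n_z > 0).
True dip = arccos(n_z / |n|) = arccos(0.8648) = 30.1°.
The horizontal component of n points toward azimuth atan2(n_x, n_y) = 186°, the dip direction.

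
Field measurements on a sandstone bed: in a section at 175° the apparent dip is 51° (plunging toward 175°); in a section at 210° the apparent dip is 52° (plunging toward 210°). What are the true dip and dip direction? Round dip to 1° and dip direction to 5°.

true dip 53°, dip direction 195°

Each apparent-dip line lies in the plane. As unit vectors (x east, y north, z up), v₁ plunges 51°→175° and v₂ plunges 52°→210°.
Cross product v₁ × v₂ gives the pole to the plane: n ∝ (-0.080, -0.282, 0.222).
True dip = arccos(n_z / |n|) = arccos(0.6037) = 52.9°.
The horizontal component of n points toward azimuth atan2(n_x, n_y) = 196°, the dip direction.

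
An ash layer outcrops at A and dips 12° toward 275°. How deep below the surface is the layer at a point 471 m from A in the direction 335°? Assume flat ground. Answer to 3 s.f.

50.1 m

The hole lies 60° from the dip direction, so the down-dip offset is 471 × cos 60° = 235.50 m.
Depth = down-dip offset × tan(dip) = 235.50 × tan 12° = 235.50 × 0.2126
Depth = 50.06 m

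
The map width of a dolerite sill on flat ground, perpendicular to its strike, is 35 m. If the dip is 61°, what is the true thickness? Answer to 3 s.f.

30.6 m

True thickness t = w · sin(dip) = 35 × sin 61°
t = 35 × 0.8746 = 30.612 m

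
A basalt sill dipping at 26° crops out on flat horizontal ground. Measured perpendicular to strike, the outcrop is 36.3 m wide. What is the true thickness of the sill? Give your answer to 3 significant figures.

True thickness t = w · sin(dip) = 36.3 × sin 26°
t = 36.3 × 0.4384 = 15.913 m

15.9 m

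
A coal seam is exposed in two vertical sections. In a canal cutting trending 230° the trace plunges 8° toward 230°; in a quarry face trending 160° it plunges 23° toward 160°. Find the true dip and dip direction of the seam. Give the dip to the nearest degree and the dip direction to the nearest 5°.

true dip 23°, dip direction 160°

The two traces are lines in the plane: v₁ = (sin 230°·cos 8°, cos 230°·cos 8°, −sin 8°), v₂ = (sin 160°·cos 23°, cos 160°·cos 23°, −sin 23°).
Cross product v₁ × v₂ gives the pole to the plane: n ∝ (0.128, -0.340, 0.857).
Dip δ = arctan(|n_h|/n_z) = arctan(0.364/0.857) = 23.0°.
Dip direction = atan2(0.128, -0.340) = 159° (azimuth of n's horizontal projection).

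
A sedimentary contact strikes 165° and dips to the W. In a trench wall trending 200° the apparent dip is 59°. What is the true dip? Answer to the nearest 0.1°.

71.0°

β = acute angle between strike 165° and section 200° = 35°.
tan δ = tan α / sin β = tan 59° / sin 35° = 1.6643 / 0.5736 = 2.9016
true dip = arctan 2.9016 = 70.98°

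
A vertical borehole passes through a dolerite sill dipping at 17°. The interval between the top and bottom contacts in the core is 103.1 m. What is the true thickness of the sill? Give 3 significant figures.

True thickness t = h · cos(dip) = 103.1 × cos 17°
t = 103.1 × 0.9563 = 98.595 m

98.6 m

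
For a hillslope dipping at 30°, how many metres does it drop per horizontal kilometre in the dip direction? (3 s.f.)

drop per km = 1000 × tan 30° = 1000 × 0.5774

577 m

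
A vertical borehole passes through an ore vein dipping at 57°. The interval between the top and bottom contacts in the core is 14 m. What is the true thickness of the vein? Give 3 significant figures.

7.62 m

True thickness t = h · cos(dip) = 14 × cos 57°
t = 14 × 0.5446 = 7.625 m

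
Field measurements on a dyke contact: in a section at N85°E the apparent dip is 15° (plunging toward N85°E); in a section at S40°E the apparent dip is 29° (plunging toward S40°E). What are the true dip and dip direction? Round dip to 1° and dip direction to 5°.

true dip 29°, dip direction 145°

Represent each trace as a vector plunging at its apparent dip toward its trend (east-north-up frame): v₁ = (0.962, 0.084, -0.259), v₂ = (0.562, -0.670, -0.485).
Cross product v₁ × v₂ gives the pole to the plane: n ∝ (0.214, -0.321, 0.692).
True dip = arccos(n_z / |n|) = arccos(0.8734) = 29.1°.
The horizontal component of n points toward azimuth atan2(n_x, n_y) = 146°, the dip direction.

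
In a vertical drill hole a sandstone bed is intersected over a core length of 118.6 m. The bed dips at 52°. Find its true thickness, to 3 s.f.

73.0 m

True thickness t = h · cos(dip) = 118.6 × cos 52°
t = 118.6 × 0.6157 = 73.017 m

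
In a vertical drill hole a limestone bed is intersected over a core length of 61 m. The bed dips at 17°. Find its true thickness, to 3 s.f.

58.3 m

True thickness t = h · cos(dip) = 61 × cos 17°
t = 61 × 0.9563 = 58.335 m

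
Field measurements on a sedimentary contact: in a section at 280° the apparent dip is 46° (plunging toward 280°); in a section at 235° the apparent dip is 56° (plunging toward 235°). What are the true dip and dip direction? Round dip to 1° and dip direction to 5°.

true dip 56°, dip direction 235°

Represent each trace as a vector plunging at its apparent dip toward its trend (east-north-up frame): v₁ = (-0.684, 0.121, -0.719), v₂ = (-0.458, -0.321, -0.829).
Cross product v₁ × v₂ gives the pole to the plane: n ∝ (-0.331, -0.238, 0.275).
True dip = arccos(n_z / |n|) = arccos(0.5592) = 56.0°.
Dip direction = azimuth of (n_x, n_y) = atan2(-0.331, -0.238) = 234°.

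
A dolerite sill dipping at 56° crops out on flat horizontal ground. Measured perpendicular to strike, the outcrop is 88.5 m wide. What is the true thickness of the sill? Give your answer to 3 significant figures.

73.4 m

True thickness t = w · sin(dip) = 88.5 × sin 56°
t = 88.5 × 0.8290 = 73.370 m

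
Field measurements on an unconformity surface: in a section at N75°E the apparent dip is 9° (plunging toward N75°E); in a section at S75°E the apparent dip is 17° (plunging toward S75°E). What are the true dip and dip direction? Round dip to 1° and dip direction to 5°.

true dip 20°, dip direction 140°

Represent each trace as a vector plunging at its apparent dip toward its trend (east-north-up frame): v₁ = (0.954, 0.256, -0.156), v₂ = (0.924, -0.248, -0.292).
n = v₁ × v₂ = (0.113, -0.134, 0.472) (taken with n_z > 0).
True dip = arccos(n_z / |n|) = arccos(0.9371) = 20.4°.
The horizontal component of n points toward azimuth atan2(n_x, n_y) = 140°, the dip direction.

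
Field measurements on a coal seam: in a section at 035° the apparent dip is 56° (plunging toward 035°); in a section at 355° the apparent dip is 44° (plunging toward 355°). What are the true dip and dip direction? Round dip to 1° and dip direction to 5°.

The two traces are lines in the plane: v₁ = (sin 35°·cos 56°, cos 35°·cos 56°, −sin 56°), v₂ = (sin 355°·cos 44°, cos 355°·cos 44°, −sin 44°).
n = v₁ × v₂ = (0.276, 0.275, 0.259) (taken with n_z > 0).
Dip δ = arctan(|n_h|/n_z) = arctan(0.389/0.259) = 56.4°.
Dip direction = azimuth of (n_x, n_y) = atan2(0.276, 0.275) = 45°.

true dip 56°, dip direction 045°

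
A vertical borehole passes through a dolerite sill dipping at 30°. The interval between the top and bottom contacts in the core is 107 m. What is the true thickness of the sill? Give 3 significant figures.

92.7 m

True thickness t = h · cos(dip) = 107 × cos 30°
t = 107 × 0.8660 = 92.665 m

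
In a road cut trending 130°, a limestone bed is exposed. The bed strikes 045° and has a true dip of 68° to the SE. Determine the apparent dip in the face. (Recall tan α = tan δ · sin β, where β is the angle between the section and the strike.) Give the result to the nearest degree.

68°

The strike is 045° and the section trends 130°; the acute angle between them is β = 85°.
tan α = tan 68° × sin 85° = 2.4751 × 0.9962 = 2.4657
α = arctan(2.4657) = 67.92°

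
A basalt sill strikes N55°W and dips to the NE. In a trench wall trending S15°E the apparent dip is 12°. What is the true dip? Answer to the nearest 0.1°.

18.3°

The section is 40° from the strike.
tan δ = tan α / sin β = tan 12° / sin 40° = 0.2126 / 0.6428 = 0.3307
true dip = arctan 0.3307 = 18.30°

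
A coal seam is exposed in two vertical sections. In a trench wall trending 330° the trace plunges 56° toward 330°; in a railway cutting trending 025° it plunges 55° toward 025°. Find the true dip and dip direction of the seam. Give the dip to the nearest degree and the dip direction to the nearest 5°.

Each apparent-dip line lies in the plane. As unit vectors (x east, y north, z up), v₁ plunges 56°→330° and v₂ plunges 55°→025°.
Cross product v₁ × v₂ gives the pole to the plane: n ∝ (-0.034, 0.430, 0.263).
True dip = arccos(n_z / |n|) = arccos(0.5202) = 58.7°.
Dip direction = azimuth of (n_x, n_y) = atan2(-0.034, 0.430) = 355°.

true dip 59°, dip direction 355°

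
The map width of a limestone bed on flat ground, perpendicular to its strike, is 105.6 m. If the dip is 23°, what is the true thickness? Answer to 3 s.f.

41.3 m

True thickness t = w · sin(dip) = 105.6 × sin 23°
t = 105.6 × 0.3907 = 41.261 m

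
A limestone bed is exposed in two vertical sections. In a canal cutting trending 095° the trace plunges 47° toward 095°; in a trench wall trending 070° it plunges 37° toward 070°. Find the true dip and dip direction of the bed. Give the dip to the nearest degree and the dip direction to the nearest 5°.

Each apparent-dip line lies in the plane. As unit vectors (x east, y north, z up), v₁ plunges 47°→095° and v₂ plunges 37°→070°.
The plane normal is n = v₁ × v₂ ∝ (0.236, -0.140, 0.230).
Dip δ = arctan(|n_h|/n_z) = arctan(0.274/0.230) = 50.0°.
Dip direction = atan2(0.236, -0.140) = 121° (azimuth of n's horizontal projection).

true dip 50°, dip direction 120°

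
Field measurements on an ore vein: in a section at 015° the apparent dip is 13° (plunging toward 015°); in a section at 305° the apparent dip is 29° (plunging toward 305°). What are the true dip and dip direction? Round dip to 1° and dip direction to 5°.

Each apparent-dip line lies in the plane. As unit vectors (x east, y north, z up), v₁ plunges 13°→015° and v₂ plunges 29°→305°.
Cross product v₁ × v₂ gives the pole to the plane: n ∝ (-0.343, 0.283, 0.801).
tan δ = √(n_x²+n_y²)/n_z = 0.445/0.801, so δ = 29.1°.
The horizontal component of n points toward azimuth atan2(n_x, n_y) = 310°, the dip direction.

true dip 29°, dip direction 310°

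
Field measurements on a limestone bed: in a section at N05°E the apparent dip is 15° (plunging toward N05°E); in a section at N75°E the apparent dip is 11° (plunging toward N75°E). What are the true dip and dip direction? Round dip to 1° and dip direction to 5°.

The two traces are lines in the plane: v₁ = (sin 5°·cos 15°, cos 5°·cos 15°, −sin 15°), v₂ = (sin 75°·cos 11°, cos 75°·cos 11°, −sin 11°).
n = v₁ × v₂ = (0.118, 0.229, 0.891) (taken with n_z > 0).
tan δ = √(n_x²+n_y²)/n_z = 0.258/0.891, so δ = 16.1°.
Dip direction = azimuth of (n_x, n_y) = atan2(0.118, 0.229) = 27°.

true dip 16°, dip direction 025°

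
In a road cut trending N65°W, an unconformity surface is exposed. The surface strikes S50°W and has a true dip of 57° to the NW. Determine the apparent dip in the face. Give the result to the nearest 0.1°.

54.4°

The section lies 65° from the strike.
tan(apparent dip) = tan 57° · sin 65° = 1.3956
α = arctan(1.3956) = 54.38°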